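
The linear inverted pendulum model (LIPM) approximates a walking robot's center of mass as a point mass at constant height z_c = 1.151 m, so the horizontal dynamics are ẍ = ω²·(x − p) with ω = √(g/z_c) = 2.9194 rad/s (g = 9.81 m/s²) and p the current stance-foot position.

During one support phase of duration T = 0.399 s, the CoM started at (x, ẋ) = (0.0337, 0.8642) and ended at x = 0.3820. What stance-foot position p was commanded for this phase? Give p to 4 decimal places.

p = 0.1391

ωT = 2.9194·0.399 = 1.164841; cosh(ωT) = 1.758692, sinh(ωT) = 1.446720
x(T) = p + (x₀−p)·cosh(ωT) + (ẋ₀/ω)·sinh(ωT) ⇒ p·(1 − cosh) = x(T) − x₀·cosh − (ẋ₀/ω)·sinh
numerator   = 0.3820 − (0.0337)·1.758692 − (0.8642/2.9194)·1.446720 = -0.105526
denominator = 1 − 1.758692 = -0.758692
p = -0.105526 / -0.758692 = 0.1391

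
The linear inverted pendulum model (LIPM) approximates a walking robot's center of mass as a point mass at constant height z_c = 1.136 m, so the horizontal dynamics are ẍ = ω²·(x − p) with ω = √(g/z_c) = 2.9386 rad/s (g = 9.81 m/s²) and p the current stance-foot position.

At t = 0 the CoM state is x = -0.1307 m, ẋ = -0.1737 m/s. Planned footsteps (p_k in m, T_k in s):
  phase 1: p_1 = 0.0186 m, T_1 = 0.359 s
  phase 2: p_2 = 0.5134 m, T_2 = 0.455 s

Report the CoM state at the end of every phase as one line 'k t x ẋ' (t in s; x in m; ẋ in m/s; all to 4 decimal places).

1 0.3590 -0.2964 -0.8333
2 0.8140 -1.6373 -5.9139

phase 1: p=0.0186, T=0.359, ωT=1.054957, cosh=1.610030, sinh=1.261823; start (x,ẋ)=(-0.130700, -0.173700) → end (x,ẋ)=(-0.296364, -0.833265)
phase 2: p=0.5134, T=0.455, ωT=1.337063, cosh=2.035230, sinh=1.772614; start (x,ẋ)=(-0.296364, -0.833265) → end (x,ẋ)=(-1.637295, -5.913947)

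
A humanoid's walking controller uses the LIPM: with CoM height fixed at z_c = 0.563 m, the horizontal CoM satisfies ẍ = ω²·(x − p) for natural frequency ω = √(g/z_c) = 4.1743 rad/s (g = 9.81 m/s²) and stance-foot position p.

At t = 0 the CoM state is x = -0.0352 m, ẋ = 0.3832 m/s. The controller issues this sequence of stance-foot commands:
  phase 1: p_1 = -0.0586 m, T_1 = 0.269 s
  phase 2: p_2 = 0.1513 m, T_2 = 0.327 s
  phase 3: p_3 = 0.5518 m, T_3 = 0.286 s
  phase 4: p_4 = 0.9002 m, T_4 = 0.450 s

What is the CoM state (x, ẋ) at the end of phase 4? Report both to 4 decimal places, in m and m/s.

phase 1: p=-0.0586, T=0.269, ωT=1.122887, cosh=1.699527, sinh=1.374188; start (x,ẋ)=(-0.035200, 0.383200) → end (x,ẋ)=(0.107319, 0.785487)
phase 2: p=0.1513, T=0.327, ωT=1.364996, cosh=2.085545, sinh=1.830163; start (x,ẋ)=(0.107319, 0.785487) → end (x,ẋ)=(0.403962, 1.302170)
phase 3: p=0.5518, T=0.286, ωT=1.193850, cosh=1.801406, sinh=1.498354; start (x,ẋ)=(0.403962, 1.302170) → end (x,ẋ)=(0.752894, 1.421072)
phase 4: p=0.9002, T=0.450, ωT=1.878435, cosh=3.348043, sinh=3.195214; start (x,ẋ)=(0.752894, 1.421072) → end (x,ẋ)=(1.494771, 2.793073)

x = 1.4948, ẋ = 2.7931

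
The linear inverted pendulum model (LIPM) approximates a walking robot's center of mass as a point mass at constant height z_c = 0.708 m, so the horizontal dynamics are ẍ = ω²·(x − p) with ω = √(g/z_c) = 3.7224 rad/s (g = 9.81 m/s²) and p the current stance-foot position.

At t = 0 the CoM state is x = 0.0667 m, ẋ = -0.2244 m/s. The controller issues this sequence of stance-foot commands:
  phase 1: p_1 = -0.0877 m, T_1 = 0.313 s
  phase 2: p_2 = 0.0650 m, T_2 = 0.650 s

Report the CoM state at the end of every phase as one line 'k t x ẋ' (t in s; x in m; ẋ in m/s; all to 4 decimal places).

1 0.3130 0.0967 0.4370
2 0.9630 0.8990 3.1328

phase 1: p=-0.0877, T=0.313, ωT=1.165111, cosh=1.759084, sinh=1.447196; start (x,ẋ)=(0.066700, -0.224400) → end (x,ẋ)=(0.096660, 0.437021)
phase 2: p=0.0650, T=0.650, ωT=2.419560, cosh=5.664936, sinh=5.575976; start (x,ẋ)=(0.096660, 0.437021) → end (x,ẋ)=(0.898989, 3.132835)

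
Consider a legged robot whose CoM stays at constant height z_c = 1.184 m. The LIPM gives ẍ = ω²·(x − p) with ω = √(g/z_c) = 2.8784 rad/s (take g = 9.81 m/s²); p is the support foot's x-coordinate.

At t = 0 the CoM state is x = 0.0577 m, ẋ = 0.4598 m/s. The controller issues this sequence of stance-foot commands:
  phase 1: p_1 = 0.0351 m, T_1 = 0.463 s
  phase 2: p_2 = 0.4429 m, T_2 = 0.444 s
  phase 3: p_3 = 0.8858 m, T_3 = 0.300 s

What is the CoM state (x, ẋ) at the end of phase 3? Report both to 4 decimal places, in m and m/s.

x = 1.4478, ẋ = 2.3055

phase 1: p=0.0351, T=0.463, ωT=1.332699, cosh=2.027514, sinh=1.763749; start (x,ẋ)=(0.057700, 0.459800) → end (x,ẋ)=(0.362666, 1.046986)
phase 2: p=0.4429, T=0.444, ωT=1.278010, cosh=1.934040, sinh=1.655448; start (x,ẋ)=(0.362666, 1.046986) → end (x,ẋ)=(0.889875, 1.642593)
phase 3: p=0.8858, T=0.300, ωT=0.863520, cosh=1.396584, sinh=0.974909; start (x,ẋ)=(0.889875, 1.642593) → end (x,ẋ)=(1.447834, 2.305454)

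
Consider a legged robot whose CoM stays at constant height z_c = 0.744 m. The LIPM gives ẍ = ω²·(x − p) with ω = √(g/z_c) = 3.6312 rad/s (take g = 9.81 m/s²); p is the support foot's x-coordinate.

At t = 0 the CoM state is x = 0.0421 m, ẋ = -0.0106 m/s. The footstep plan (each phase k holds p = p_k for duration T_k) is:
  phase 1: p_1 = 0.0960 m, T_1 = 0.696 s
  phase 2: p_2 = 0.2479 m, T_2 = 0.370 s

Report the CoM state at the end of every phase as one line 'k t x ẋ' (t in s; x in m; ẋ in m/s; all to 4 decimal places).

phase 1: p=0.0960, T=0.696, ωT=2.527315, cosh=6.299860, sinh=6.219987; start (x,ẋ)=(0.042100, -0.010600) → end (x,ẋ)=(-0.261720, -1.284165)
phase 2: p=0.2479, T=0.370, ωT=1.343544, cosh=2.046761, sinh=1.785841; start (x,ẋ)=(-0.261720, -1.284165) → end (x,ẋ)=(-1.426728, -5.933132)

1 0.6960 -0.2617 -1.2842
2 1.0660 -1.4267 -5.9331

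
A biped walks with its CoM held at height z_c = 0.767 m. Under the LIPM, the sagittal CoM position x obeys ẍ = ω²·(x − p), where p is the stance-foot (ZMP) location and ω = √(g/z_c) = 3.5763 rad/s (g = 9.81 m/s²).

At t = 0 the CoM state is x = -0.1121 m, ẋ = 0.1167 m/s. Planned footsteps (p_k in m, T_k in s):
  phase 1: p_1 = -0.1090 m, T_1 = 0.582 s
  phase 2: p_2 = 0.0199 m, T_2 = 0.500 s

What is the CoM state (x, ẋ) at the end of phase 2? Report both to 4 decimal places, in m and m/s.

phase 1: p=-0.1090, T=0.582, ωT=2.081407, cosh=4.070245, sinh=3.945491; start (x,ẋ)=(-0.112100, 0.116700) → end (x,ẋ)=(0.007129, 0.431256)
phase 2: p=0.0199, T=0.500, ωT=1.788150, cosh=3.072826, sinh=2.905556; start (x,ẋ)=(0.007129, 0.431256) → end (x,ẋ)=(0.331031, 1.192474)

x = 0.3310, ẋ = 1.1925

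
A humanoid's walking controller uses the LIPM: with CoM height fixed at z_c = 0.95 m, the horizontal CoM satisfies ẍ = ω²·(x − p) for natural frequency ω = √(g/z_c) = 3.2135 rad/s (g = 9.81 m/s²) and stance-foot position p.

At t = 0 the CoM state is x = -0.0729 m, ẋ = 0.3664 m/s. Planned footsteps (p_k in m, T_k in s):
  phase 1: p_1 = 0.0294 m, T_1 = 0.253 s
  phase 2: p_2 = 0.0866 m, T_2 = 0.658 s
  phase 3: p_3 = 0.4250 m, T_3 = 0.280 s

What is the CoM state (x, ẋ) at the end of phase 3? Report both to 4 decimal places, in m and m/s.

x = -0.3772, ẋ = -2.1114

phase 1: p=0.0294, T=0.253, ωT=0.813016, cosh=1.349108, sinh=0.905589; start (x,ẋ)=(-0.072900, 0.366400) → end (x,ẋ)=(-0.005359, 0.196609)
phase 2: p=0.0866, T=0.658, ωT=2.114483, cosh=4.202998, sinh=4.082303; start (x,ẋ)=(-0.005359, 0.196609) → end (x,ẋ)=(-0.050141, -0.380021)
phase 3: p=0.4250, T=0.280, ωT=0.899780, cosh=1.432861, sinh=1.026201; start (x,ẋ)=(-0.050141, -0.380021) → end (x,ẋ)=(-0.377167, -2.111389)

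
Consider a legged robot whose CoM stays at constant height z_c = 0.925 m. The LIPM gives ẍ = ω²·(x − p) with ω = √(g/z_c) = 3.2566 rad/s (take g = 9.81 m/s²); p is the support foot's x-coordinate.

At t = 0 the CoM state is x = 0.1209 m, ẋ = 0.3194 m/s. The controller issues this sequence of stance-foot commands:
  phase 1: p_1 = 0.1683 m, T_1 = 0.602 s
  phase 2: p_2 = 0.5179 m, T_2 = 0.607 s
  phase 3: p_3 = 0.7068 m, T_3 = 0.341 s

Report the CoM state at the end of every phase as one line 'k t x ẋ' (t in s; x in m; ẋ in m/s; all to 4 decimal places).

phase 1: p=0.1683, T=0.602, ωT=1.960473, cosh=3.621740, sinh=3.480948; start (x,ẋ)=(0.120900, 0.319400) → end (x,ẋ)=(0.338033, 0.619455)
phase 2: p=0.5179, T=0.607, ωT=1.976756, cosh=3.678902, sinh=3.540385; start (x,ẋ)=(0.338033, 0.619455) → end (x,ẋ)=(0.529622, 0.205116)
phase 3: p=0.7068, T=0.341, ωT=1.110501, cosh=1.682636, sinh=1.353242; start (x,ẋ)=(0.529622, 0.205116) → end (x,ẋ)=(0.493907, -0.435682)

1 0.6020 0.3380 0.6195
2 1.2090 0.5296 0.2051
3 1.5500 0.4939 -0.4357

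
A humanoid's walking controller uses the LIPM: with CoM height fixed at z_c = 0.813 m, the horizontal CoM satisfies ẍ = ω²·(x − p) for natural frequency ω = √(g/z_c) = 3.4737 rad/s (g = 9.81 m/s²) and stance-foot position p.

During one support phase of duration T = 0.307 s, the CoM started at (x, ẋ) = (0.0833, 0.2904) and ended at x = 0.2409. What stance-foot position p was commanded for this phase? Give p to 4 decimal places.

p = 0.0024

ωT = 3.4737·0.307 = 1.066426; cosh(ωT) = 1.624607, sinh(ωT) = 1.280371
x(T) = p + (x₀−p)·cosh(ωT) + (ẋ₀/ω)·sinh(ωT) ⇒ p·(1 − cosh) = x(T) − x₀·cosh − (ẋ₀/ω)·sinh
numerator   = 0.2409 − (0.0833)·1.624607 − (0.2904/3.4737)·1.280371 = -0.001468
denominator = 1 − 1.624607 = -0.624607
p = -0.001468 / -0.624607 = 0.0024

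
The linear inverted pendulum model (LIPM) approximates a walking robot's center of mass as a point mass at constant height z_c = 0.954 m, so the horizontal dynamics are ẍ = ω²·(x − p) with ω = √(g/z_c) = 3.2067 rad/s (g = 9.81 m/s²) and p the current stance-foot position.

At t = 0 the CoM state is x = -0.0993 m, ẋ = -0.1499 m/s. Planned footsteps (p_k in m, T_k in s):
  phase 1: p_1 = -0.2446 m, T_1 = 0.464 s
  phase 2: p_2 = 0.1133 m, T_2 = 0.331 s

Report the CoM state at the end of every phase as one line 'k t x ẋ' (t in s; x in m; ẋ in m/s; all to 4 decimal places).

1 0.4640 -0.0047 0.6301
2 0.7950 0.1723 0.5382

phase 1: p=-0.2446, T=0.464, ωT=1.487909, cosh=2.326835, sinh=2.100991; start (x,ẋ)=(-0.099300, -0.149900) → end (x,ẋ)=(-0.004723, 0.630129)
phase 2: p=0.1133, T=0.331, ωT=1.061418, cosh=1.618215, sinh=1.272250; start (x,ẋ)=(-0.004723, 0.630129) → end (x,ẋ)=(0.172315, 0.538182)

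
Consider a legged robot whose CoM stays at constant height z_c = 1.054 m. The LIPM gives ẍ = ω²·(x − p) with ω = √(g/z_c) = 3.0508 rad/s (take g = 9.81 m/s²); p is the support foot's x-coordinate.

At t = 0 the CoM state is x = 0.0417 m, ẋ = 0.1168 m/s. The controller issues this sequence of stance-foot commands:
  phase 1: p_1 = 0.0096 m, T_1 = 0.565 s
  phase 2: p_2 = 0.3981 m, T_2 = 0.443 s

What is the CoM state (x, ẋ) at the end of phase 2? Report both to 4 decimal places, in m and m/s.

phase 1: p=0.0096, T=0.565, ωT=1.723702, cosh=2.891823, sinh=2.713418; start (x,ẋ)=(0.041700, 0.116800) → end (x,ẋ)=(0.206311, 0.603492)
phase 2: p=0.3981, T=0.443, ωT=1.351504, cosh=2.061042, sinh=1.802191; start (x,ẋ)=(0.206311, 0.603492) → end (x,ẋ)=(0.359314, 0.189341)

x = 0.3593, ẋ = 0.1893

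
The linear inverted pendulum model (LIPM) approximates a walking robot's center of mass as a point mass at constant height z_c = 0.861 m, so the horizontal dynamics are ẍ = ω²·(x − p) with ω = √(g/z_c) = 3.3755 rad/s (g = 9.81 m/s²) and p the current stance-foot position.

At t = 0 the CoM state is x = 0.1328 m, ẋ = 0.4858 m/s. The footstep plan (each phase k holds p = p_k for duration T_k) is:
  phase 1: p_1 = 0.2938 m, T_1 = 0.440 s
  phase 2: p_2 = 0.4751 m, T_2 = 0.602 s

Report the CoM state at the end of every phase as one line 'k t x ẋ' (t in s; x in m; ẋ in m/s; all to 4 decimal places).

1 0.4400 0.2216 -0.0108
2 1.0420 -0.5207 -3.2505

phase 1: p=0.2938, T=0.440, ωT=1.485220, cosh=2.321195, sinh=2.094742; start (x,ẋ)=(0.132800, 0.485800) → end (x,ẋ)=(0.221562, -0.010763)
phase 2: p=0.4751, T=0.602, ωT=2.032051, cosh=3.880393, sinh=3.749326; start (x,ẋ)=(0.221562, -0.010763) → end (x,ẋ)=(-0.520683, -3.250506)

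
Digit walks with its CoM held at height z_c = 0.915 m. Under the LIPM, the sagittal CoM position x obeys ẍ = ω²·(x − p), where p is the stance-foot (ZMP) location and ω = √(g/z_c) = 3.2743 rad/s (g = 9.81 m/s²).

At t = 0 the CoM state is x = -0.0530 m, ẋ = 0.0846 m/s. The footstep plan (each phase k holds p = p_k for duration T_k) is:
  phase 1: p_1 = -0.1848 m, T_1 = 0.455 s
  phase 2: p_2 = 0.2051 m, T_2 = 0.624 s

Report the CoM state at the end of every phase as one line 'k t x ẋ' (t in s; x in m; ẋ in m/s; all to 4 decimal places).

1 0.4550 0.1768 1.1058
2 1.0790 1.3750 3.9858

phase 1: p=-0.1848, T=0.455, ωT=1.489807, cosh=2.330827, sinh=2.105410; start (x,ẋ)=(-0.053000, 0.084600) → end (x,ẋ)=(0.176802, 1.105784)
phase 2: p=0.2051, T=0.624, ωT=2.043163, cosh=3.922296, sinh=3.792678; start (x,ẋ)=(0.176802, 1.105784) → end (x,ẋ)=(1.374954, 3.985792)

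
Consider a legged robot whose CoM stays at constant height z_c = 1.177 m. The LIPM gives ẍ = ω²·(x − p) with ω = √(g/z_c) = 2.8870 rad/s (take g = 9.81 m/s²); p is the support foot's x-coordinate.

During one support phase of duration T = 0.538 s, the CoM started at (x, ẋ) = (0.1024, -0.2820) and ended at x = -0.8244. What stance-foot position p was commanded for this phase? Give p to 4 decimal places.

p = 0.5832

ωT = 2.8870·0.538 = 1.553206; cosh(ωT) = 2.469084, sinh(ωT) = 2.257515
x(T) = p + (x₀−p)·cosh(ωT) + (ẋ₀/ω)·sinh(ωT) ⇒ p·(1 − cosh) = x(T) − x₀·cosh − (ẋ₀/ω)·sinh
numerator   = -0.8244 − (0.1024)·2.469084 − (-0.2820/2.8870)·2.257515 = -0.856722
denominator = 1 − 2.469084 = -1.469084
p = -0.856722 / -1.469084 = 0.5832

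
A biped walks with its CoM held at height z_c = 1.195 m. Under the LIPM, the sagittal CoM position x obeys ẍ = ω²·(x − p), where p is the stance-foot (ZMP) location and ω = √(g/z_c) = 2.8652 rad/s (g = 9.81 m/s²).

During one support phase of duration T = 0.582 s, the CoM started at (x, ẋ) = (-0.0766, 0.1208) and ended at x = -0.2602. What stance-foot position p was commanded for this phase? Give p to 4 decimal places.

p = 0.0905

ωT = 2.8652·0.582 = 1.667546; cosh(ωT) = 2.743930, sinh(ωT) = 2.555220
x(T) = p + (x₀−p)·cosh(ωT) + (ẋ₀/ω)·sinh(ωT) ⇒ p·(1 − cosh) = x(T) − x₀·cosh − (ẋ₀/ω)·sinh
numerator   = -0.2602 − (-0.0766)·2.743930 − (0.1208/2.8652)·2.555220 = -0.157746
denominator = 1 − 2.743930 = -1.743930
p = -0.157746 / -1.743930 = 0.0905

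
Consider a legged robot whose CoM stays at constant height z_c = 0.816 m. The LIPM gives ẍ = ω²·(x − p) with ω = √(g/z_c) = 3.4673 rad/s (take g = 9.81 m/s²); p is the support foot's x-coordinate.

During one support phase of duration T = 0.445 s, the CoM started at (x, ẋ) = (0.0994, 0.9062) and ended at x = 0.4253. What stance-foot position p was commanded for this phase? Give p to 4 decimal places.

ωT = 3.4673·0.445 = 1.542949; cosh(ωT) = 2.446057, sinh(ωT) = 2.232307
x(T) = p + (x₀−p)·cosh(ωT) + (ẋ₀/ω)·sinh(ωT) ⇒ p·(1 − cosh) = x(T) − x₀·cosh − (ẋ₀/ω)·sinh
numerator   = 0.4253 − (0.0994)·2.446057 − (0.9062/3.4673)·2.232307 = -0.401265
denominator = 1 − 2.446057 = -1.446057
p = -0.401265 / -1.446057 = 0.2775

p = 0.2775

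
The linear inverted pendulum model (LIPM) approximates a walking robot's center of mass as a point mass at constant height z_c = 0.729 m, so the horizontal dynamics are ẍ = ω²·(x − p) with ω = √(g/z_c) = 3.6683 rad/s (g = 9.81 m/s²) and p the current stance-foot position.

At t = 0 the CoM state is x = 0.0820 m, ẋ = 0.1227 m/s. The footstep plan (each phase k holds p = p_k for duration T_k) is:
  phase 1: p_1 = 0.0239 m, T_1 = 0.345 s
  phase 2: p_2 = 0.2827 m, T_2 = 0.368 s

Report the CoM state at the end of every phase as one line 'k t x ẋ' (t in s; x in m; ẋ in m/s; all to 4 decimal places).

phase 1: p=0.0239, T=0.345, ωT=1.265563, cosh=1.913585, sinh=1.631505; start (x,ẋ)=(0.082000, 0.122700) → end (x,ẋ)=(0.189651, 0.582517)
phase 2: p=0.2827, T=0.368, ωT=1.349934, cosh=2.058215, sinh=1.798958; start (x,ẋ)=(0.189651, 0.582517) → end (x,ẋ)=(0.376855, 0.584904)

1 0.3450 0.1897 0.5825
2 0.7130 0.3769 0.5849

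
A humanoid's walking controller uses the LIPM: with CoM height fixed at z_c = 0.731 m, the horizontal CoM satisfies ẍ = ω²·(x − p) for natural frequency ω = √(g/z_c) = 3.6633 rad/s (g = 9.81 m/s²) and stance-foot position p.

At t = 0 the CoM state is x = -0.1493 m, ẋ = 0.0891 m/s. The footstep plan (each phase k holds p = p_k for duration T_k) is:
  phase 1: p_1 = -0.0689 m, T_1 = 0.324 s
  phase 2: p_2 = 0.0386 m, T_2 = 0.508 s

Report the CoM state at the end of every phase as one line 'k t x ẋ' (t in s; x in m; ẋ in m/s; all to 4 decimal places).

1 0.3240 -0.1768 -0.2781
2 0.8320 -0.9086 -3.3906

phase 1: p=-0.0689, T=0.324, ωT=1.186909, cosh=1.791050, sinh=1.485887; start (x,ẋ)=(-0.149300, 0.089100) → end (x,ẋ)=(-0.176760, -0.278055)
phase 2: p=0.0386, T=0.508, ωT=1.860956, cosh=3.292704, sinh=3.137180; start (x,ẋ)=(-0.176760, -0.278055) → end (x,ẋ)=(-0.908638, -3.390564)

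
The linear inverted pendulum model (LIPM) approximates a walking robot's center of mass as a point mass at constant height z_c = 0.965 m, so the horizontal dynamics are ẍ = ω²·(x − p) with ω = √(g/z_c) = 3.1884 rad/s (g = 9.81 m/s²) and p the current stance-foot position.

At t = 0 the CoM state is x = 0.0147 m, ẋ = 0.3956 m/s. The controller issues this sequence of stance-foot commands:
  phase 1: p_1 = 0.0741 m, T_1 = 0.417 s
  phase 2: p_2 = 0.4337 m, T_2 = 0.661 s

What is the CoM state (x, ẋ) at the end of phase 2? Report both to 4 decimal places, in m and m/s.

phase 1: p=0.0741, T=0.417, ωT=1.329563, cosh=2.021992, sinh=1.757399; start (x,ẋ)=(0.014700, 0.395600) → end (x,ẋ)=(0.172043, 0.467064)
phase 2: p=0.4337, T=0.661, ωT=2.107532, cosh=4.174725, sinh=4.053188; start (x,ẋ)=(0.172043, 0.467064) → end (x,ẋ)=(-0.064902, -1.431581)

x = -0.0649, ẋ = -1.4316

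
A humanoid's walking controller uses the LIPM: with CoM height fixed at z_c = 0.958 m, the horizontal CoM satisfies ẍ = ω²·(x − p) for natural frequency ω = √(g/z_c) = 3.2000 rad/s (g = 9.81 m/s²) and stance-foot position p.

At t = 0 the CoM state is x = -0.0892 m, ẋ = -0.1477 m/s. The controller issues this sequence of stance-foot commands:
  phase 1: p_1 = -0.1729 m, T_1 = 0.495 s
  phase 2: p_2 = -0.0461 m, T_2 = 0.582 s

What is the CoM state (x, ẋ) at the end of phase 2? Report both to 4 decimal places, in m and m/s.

x = 0.1271, ẋ = 0.6039

phase 1: p=-0.1729, T=0.495, ωT=1.584000, cosh=2.539784, sinh=2.334631; start (x,ẋ)=(-0.089200, -0.147700) → end (x,ẋ)=(-0.068078, 0.250181)
phase 2: p=-0.0461, T=0.582, ωT=1.862400, cosh=3.297236, sinh=3.141936; start (x,ẋ)=(-0.068078, 0.250181) → end (x,ẋ)=(0.127076, 0.603937)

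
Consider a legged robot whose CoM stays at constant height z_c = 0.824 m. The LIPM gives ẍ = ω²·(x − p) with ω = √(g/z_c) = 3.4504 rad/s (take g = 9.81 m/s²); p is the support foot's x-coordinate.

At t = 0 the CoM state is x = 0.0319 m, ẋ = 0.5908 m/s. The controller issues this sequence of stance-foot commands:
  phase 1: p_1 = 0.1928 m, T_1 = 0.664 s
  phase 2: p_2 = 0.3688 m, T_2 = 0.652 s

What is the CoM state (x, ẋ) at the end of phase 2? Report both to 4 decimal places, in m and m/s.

x = 0.0072, ẋ = -1.1714

phase 1: p=0.1928, T=0.664, ωT=2.291066, cosh=4.993312, sinh=4.892154; start (x,ẋ)=(0.031900, 0.590800) → end (x,ẋ)=(0.227043, 0.234075)
phase 2: p=0.3688, T=0.652, ωT=2.249661, cosh=4.794977, sinh=4.689542; start (x,ẋ)=(0.227043, 0.234075) → end (x,ẋ)=(0.007215, -1.171364)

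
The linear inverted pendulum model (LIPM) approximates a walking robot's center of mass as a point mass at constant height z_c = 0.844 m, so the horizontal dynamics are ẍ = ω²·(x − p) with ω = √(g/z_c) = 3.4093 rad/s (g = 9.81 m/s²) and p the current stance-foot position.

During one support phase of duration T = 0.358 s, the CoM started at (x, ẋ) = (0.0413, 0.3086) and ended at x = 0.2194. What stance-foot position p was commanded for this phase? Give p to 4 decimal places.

p = -0.0039

ωT = 3.4093·0.358 = 1.220529; cosh(ωT) = 1.842028, sinh(ωT) = 1.546954
x(T) = p + (x₀−p)·cosh(ωT) + (ẋ₀/ω)·sinh(ωT) ⇒ p·(1 − cosh) = x(T) − x₀·cosh − (ẋ₀/ω)·sinh
numerator   = 0.2194 − (0.0413)·1.842028 − (0.3086/3.4093)·1.546954 = 0.003298
denominator = 1 − 1.842028 = -0.842028
p = 0.003298 / -0.842028 = -0.0039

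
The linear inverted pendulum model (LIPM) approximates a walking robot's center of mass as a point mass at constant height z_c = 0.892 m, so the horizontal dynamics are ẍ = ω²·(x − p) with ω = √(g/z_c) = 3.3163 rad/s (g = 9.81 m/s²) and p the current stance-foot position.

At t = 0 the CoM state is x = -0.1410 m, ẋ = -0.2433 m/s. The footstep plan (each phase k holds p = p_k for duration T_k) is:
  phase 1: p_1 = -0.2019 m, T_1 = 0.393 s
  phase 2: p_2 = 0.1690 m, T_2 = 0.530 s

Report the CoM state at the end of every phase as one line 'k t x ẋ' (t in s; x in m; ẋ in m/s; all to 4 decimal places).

phase 1: p=-0.2019, T=0.393, ωT=1.303306, cosh=1.976540, sinh=1.704907; start (x,ẋ)=(-0.141000, -0.243300) → end (x,ẋ)=(-0.206609, -0.136564)
phase 2: p=0.1690, T=0.530, ωT=1.757639, cosh=2.985591, sinh=2.813139; start (x,ẋ)=(-0.206609, -0.136564) → end (x,ẋ)=(-1.068260, -3.911863)

1 0.3930 -0.2066 -0.1366
2 0.9230 -1.0683 -3.9119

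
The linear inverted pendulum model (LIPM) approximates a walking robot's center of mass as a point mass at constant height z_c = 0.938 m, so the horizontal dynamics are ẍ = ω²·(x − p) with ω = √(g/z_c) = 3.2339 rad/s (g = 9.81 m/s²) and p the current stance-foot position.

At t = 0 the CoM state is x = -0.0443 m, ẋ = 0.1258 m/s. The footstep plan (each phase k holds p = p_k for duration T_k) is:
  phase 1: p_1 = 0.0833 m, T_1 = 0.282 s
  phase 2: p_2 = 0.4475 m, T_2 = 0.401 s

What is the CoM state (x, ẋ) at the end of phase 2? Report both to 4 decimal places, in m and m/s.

x = -0.6812, ẋ = -3.2691

phase 1: p=0.0833, T=0.282, ωT=0.911960, cosh=1.445466, sinh=1.043730; start (x,ẋ)=(-0.044300, 0.125800) → end (x,ẋ)=(-0.060540, -0.248851)
phase 2: p=0.4475, T=0.401, ωT=1.296794, cosh=1.965479, sinh=1.692072; start (x,ẋ)=(-0.060540, -0.248851) → end (x,ẋ)=(-0.681248, -3.269102)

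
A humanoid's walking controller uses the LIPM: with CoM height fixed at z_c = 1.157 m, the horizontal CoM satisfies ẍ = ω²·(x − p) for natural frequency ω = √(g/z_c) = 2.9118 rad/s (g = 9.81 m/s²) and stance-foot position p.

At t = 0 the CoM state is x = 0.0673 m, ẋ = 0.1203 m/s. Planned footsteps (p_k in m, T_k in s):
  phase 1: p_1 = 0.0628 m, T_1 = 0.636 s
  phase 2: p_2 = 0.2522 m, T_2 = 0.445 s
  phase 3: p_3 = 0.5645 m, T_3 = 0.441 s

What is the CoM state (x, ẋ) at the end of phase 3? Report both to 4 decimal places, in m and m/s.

x = 0.6264, ẋ = 0.4751

phase 1: p=0.0628, T=0.636, ωT=1.851905, cosh=3.264442, sinh=3.107504; start (x,ẋ)=(0.067300, 0.120300) → end (x,ẋ)=(0.205875, 0.433430)
phase 2: p=0.2522, T=0.445, ωT=1.295751, cosh=1.963716, sinh=1.690023; start (x,ẋ)=(0.205875, 0.433430) → end (x,ẋ)=(0.412797, 0.623170)
phase 3: p=0.5645, T=0.441, ωT=1.284104, cosh=1.944164, sinh=1.667266; start (x,ẋ)=(0.412797, 0.623170) → end (x,ẋ)=(0.626385, 0.475065)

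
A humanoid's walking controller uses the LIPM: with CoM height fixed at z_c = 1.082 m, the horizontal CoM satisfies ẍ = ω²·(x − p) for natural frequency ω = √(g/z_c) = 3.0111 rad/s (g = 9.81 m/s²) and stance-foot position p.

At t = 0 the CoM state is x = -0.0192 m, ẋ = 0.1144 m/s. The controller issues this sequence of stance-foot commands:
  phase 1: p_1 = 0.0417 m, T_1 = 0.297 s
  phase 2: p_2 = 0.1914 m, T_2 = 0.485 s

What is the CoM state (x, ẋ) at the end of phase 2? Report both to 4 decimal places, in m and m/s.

phase 1: p=0.0417, T=0.297, ωT=0.894297, cosh=1.427255, sinh=1.018360; start (x,ẋ)=(-0.019200, 0.114400) → end (x,ẋ)=(-0.006530, -0.023465)
phase 2: p=0.1914, T=0.485, ωT=1.460383, cosh=2.269879, sinh=2.037732; start (x,ẋ)=(-0.006530, -0.023465) → end (x,ẋ)=(-0.273756, -1.267721)

x = -0.2738, ẋ = -1.2677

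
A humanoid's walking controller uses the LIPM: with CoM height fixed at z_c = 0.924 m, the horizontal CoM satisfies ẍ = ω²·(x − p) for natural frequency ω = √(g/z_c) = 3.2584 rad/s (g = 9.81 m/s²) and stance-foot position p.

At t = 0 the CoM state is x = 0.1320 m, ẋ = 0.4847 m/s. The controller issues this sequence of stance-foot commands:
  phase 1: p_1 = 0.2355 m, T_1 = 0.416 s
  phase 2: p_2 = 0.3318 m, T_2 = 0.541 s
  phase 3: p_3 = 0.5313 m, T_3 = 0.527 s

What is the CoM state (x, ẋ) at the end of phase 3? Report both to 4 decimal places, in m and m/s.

phase 1: p=0.2355, T=0.416, ωT=1.355494, cosh=2.068249, sinh=1.810429; start (x,ẋ)=(0.132000, 0.484700) → end (x,ẋ)=(0.290745, 0.391923)
phase 2: p=0.3318, T=0.541, ωT=1.762794, cosh=3.000134, sinh=2.828569; start (x,ẋ)=(0.290745, 0.391923) → end (x,ẋ)=(0.548852, 0.797432)
phase 3: p=0.5313, T=0.527, ωT=1.717177, cosh=2.874178, sinh=2.694606; start (x,ẋ)=(0.548852, 0.797432) → end (x,ẋ)=(1.241201, 2.446067)

x = 1.2412, ẋ = 2.4461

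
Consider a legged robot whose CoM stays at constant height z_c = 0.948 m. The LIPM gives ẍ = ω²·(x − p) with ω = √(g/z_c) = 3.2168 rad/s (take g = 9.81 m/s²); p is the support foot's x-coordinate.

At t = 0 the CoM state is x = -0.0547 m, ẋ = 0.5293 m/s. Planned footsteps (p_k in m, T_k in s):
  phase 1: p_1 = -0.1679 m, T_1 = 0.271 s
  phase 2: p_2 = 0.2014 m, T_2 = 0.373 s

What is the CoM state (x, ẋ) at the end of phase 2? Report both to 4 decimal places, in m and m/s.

phase 1: p=-0.1679, T=0.271, ωT=0.871753, cosh=1.404658, sinh=0.986440; start (x,ẋ)=(-0.054700, 0.529300) → end (x,ẋ)=(0.153419, 1.102690)
phase 2: p=0.2014, T=0.373, ωT=1.199866, cosh=1.810454, sinh=1.509219; start (x,ẋ)=(0.153419, 1.102690) → end (x,ẋ)=(0.631878, 1.763426)

x = 0.6319, ẋ = 1.7634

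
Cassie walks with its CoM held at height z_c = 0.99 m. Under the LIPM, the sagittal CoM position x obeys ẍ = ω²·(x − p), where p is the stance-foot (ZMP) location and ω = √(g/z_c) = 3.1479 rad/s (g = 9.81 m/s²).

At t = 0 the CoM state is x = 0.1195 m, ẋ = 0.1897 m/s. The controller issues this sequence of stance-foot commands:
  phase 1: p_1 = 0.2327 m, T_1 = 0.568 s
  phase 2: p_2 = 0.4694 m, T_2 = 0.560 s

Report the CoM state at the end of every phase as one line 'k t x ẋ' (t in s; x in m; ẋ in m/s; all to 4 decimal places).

phase 1: p=0.2327, T=0.568, ωT=1.788007, cosh=3.072411, sinh=2.905118; start (x,ẋ)=(0.119500, 0.189700) → end (x,ẋ)=(0.059972, -0.452380)
phase 2: p=0.4694, T=0.560, ωT=1.762824, cosh=3.000217, sinh=2.828658; start (x,ẋ)=(0.059972, -0.452380) → end (x,ẋ)=(-1.165474, -5.002917)

1 0.5680 0.0600 -0.4524
2 1.1280 -1.1655 -5.0029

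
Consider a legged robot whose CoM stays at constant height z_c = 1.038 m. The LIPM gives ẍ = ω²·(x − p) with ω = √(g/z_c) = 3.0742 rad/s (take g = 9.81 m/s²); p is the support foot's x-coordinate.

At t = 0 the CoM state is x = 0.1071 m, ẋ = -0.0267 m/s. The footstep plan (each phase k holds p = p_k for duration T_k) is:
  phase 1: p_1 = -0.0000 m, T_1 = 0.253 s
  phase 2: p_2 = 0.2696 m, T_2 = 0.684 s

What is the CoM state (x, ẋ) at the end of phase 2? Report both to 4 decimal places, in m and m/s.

phase 1: p=-0.0000, T=0.253, ωT=0.777773, cosh=1.318023, sinh=0.858595; start (x,ẋ)=(0.107100, -0.026700) → end (x,ẋ)=(0.133703, 0.247499)
phase 2: p=0.2696, T=0.684, ωT=2.102753, cosh=4.155400, sinh=4.033280; start (x,ẋ)=(0.133703, 0.247499) → end (x,ẋ)=(0.029607, -0.656543)

x = 0.0296, ẋ = -0.6565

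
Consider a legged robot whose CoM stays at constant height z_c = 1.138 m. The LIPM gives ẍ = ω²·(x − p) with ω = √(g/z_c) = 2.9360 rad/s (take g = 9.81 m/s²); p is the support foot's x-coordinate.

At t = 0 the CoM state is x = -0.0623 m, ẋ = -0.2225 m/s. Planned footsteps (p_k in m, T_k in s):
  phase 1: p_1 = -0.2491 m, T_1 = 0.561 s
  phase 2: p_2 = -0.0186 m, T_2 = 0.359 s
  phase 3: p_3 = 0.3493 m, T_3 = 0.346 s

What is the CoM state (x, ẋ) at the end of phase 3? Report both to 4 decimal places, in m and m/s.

x = 1.1337, ẋ = 2.7608

phase 1: p=-0.2491, T=0.561, ωT=1.647096, cosh=2.692245, sinh=2.499636; start (x,ẋ)=(-0.062300, -0.222500) → end (x,ẋ)=(0.064380, 0.771888)
phase 2: p=-0.0186, T=0.359, ωT=1.054024, cosh=1.608853, sinh=1.260321; start (x,ẋ)=(0.064380, 0.771888) → end (x,ẋ)=(0.446247, 1.548907)
phase 3: p=0.3493, T=0.346, ωT=1.015856, cosh=1.561909, sinh=1.199817; start (x,ẋ)=(0.446247, 1.548907) → end (x,ẋ)=(1.133695, 2.760765)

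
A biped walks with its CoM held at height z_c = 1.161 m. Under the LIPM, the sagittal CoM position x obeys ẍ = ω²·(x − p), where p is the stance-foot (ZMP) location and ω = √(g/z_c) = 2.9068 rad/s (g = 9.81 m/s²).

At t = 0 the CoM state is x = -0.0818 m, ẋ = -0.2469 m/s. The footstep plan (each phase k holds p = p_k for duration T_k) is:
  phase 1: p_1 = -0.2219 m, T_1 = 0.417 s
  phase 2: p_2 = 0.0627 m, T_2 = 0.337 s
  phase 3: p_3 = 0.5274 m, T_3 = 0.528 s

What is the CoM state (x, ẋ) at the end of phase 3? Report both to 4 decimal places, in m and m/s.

phase 1: p=-0.2219, T=0.417, ωT=1.212136, cosh=1.829108, sinh=1.531546; start (x,ẋ)=(-0.081800, -0.246900) → end (x,ẋ)=(-0.095730, 0.172104)
phase 2: p=0.0627, T=0.337, ωT=0.979592, cosh=1.519416, sinh=1.143952; start (x,ẋ)=(-0.095730, 0.172104) → end (x,ẋ)=(-0.110290, -0.265318)
phase 3: p=0.5274, T=0.528, ωT=1.534790, cosh=2.427927, sinh=2.212426; start (x,ẋ)=(-0.110290, -0.265318) → end (x,ẋ)=(-1.222804, -4.745210)

x = -1.2228, ẋ = -4.7452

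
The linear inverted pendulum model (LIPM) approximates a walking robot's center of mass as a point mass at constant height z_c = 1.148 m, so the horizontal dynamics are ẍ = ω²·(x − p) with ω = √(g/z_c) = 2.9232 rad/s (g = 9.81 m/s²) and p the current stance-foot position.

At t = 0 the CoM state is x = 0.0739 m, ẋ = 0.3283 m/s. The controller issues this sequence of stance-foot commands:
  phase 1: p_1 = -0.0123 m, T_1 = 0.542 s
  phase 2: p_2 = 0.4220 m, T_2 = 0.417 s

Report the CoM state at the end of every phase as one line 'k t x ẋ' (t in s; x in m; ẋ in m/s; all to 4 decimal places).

1 0.5420 0.4690 1.4226
2 0.9590 1.2599 2.8293

phase 1: p=-0.0123, T=0.542, ωT=1.584374, cosh=2.540658, sinh=2.335582; start (x,ẋ)=(0.073900, 0.328300) → end (x,ẋ)=(0.469010, 1.422618)
phase 2: p=0.4220, T=0.417, ωT=1.218974, cosh=1.839624, sinh=1.544091; start (x,ẋ)=(0.469010, 1.422618) → end (x,ẋ)=(1.259936, 2.829271)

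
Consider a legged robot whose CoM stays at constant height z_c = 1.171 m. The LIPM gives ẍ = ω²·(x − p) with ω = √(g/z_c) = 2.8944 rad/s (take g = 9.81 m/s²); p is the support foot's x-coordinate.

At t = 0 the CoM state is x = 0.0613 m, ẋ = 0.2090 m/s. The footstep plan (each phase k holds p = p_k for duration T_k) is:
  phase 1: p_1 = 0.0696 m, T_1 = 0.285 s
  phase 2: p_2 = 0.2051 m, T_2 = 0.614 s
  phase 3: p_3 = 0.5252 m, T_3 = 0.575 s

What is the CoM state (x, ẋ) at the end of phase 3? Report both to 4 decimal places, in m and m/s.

phase 1: p=0.0696, T=0.285, ωT=0.824904, cosh=1.359969, sinh=0.921692; start (x,ẋ)=(0.061300, 0.209000) → end (x,ẋ)=(0.124866, 0.262091)
phase 2: p=0.2051, T=0.614, ωT=1.777162, cosh=3.041083, sinh=2.871966; start (x,ẋ)=(0.124866, 0.262091) → end (x,ẋ)=(0.221162, 0.130088)
phase 3: p=0.5252, T=0.575, ωT=1.664280, cosh=2.735598, sinh=2.546271; start (x,ẋ)=(0.221162, 0.130088) → end (x,ẋ)=(-0.192083, -1.884867)

x = -0.1921, ẋ = -1.8849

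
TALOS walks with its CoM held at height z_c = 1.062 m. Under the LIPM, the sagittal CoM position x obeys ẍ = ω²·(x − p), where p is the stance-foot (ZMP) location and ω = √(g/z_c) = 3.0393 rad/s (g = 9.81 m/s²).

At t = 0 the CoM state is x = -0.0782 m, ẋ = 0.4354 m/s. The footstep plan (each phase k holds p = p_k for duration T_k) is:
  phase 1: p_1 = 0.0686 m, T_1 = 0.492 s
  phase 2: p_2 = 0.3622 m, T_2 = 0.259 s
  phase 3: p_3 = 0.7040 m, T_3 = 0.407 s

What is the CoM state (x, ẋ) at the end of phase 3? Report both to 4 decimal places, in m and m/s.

phase 1: p=0.0686, T=0.492, ωT=1.495336, cosh=2.342503, sinh=2.118330; start (x,ẋ)=(-0.078200, 0.435400) → end (x,ẋ)=(0.028185, 0.074792)
phase 2: p=0.3622, T=0.259, ωT=0.787179, cosh=1.326158, sinh=0.871031; start (x,ẋ)=(0.028185, 0.074792) → end (x,ẋ)=(-0.059321, -0.785058)
phase 3: p=0.7040, T=0.407, ωT=1.236995, cosh=1.867750, sinh=1.577495; start (x,ẋ)=(-0.059321, -0.785058) → end (x,ẋ)=(-1.129164, -5.126023)

x = -1.1292, ẋ = -5.1260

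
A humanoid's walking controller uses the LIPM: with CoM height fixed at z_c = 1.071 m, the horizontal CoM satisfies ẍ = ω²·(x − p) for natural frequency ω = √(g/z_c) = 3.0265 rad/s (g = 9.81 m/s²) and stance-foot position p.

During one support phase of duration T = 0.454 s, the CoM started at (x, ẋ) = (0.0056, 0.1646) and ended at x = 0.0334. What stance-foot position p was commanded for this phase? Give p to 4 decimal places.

ωT = 3.0265·0.454 = 1.374031; cosh(ωT) = 2.102165, sinh(ωT) = 1.849081
x(T) = p + (x₀−p)·cosh(ωT) + (ẋ₀/ω)·sinh(ωT) ⇒ p·(1 − cosh) = x(T) − x₀·cosh − (ẋ₀/ω)·sinh
numerator   = 0.0334 − (0.0056)·2.102165 − (0.1646/3.0265)·1.849081 = -0.078937
denominator = 1 − 2.102165 = -1.102165
p = -0.078937 / -1.102165 = 0.0716

p = 0.0716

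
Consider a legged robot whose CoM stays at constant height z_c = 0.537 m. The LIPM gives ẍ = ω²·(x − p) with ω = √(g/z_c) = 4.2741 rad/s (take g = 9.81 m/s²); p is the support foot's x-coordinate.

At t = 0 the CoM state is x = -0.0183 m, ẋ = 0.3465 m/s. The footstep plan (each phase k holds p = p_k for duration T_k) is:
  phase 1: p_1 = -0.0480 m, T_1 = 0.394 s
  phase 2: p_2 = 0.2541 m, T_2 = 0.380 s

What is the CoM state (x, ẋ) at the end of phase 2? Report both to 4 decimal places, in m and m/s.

x = 0.9709, ẋ = 3.3260

phase 1: p=-0.0480, T=0.394, ωT=1.683995, cosh=2.786334, sinh=2.600703; start (x,ẋ)=(-0.018300, 0.346500) → end (x,ẋ)=(0.245592, 1.295600)
phase 2: p=0.2541, T=0.380, ωT=1.624158, cosh=2.635611, sinh=2.438534; start (x,ẋ)=(0.245592, 1.295600) → end (x,ẋ)=(0.970865, 3.326026)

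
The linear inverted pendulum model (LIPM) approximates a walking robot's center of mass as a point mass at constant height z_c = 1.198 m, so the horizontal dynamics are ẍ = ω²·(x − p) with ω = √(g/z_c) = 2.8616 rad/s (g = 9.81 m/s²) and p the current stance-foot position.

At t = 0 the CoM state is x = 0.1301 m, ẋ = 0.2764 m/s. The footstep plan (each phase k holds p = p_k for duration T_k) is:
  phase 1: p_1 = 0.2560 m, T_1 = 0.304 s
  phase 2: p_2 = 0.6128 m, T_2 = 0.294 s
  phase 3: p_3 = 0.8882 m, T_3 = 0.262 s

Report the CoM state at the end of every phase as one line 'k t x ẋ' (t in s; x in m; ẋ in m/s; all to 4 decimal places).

phase 1: p=0.2560, T=0.304, ωT=0.869926, cosh=1.402859, sinh=0.983876; start (x,ẋ)=(0.130100, 0.276400) → end (x,ẋ)=(0.174412, 0.033284)
phase 2: p=0.6128, T=0.294, ωT=0.841310, cosh=1.375275, sinh=0.944130; start (x,ẋ)=(0.174412, 0.033284) → end (x,ẋ)=(0.020877, -1.138628)
phase 3: p=0.8882, T=0.262, ωT=0.749739, cosh=1.294469, sinh=0.821979; start (x,ẋ)=(0.020877, -1.138628) → end (x,ẋ)=(-0.561587, -3.514013)

1 0.3040 0.1744 0.0333
2 0.5980 0.0209 -1.1386
3 0.8600 -0.5616 -3.5140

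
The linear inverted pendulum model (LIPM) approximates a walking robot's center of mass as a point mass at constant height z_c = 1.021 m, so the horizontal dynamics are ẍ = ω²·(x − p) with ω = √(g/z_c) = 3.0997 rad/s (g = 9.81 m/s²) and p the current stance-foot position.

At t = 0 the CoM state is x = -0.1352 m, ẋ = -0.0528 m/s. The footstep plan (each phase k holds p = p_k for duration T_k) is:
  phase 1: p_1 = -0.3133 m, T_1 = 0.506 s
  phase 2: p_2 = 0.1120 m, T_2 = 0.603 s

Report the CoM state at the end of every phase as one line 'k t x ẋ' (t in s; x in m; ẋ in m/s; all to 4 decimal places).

1 0.5060 0.0935 1.1350
2 1.1090 1.2093 3.5852

phase 1: p=-0.3133, T=0.506, ωT=1.568448, cosh=2.503782, sinh=2.295413; start (x,ẋ)=(-0.135200, -0.052800) → end (x,ẋ)=(0.093524, 1.134998)
phase 2: p=0.1120, T=0.603, ωT=1.869119, cosh=3.318421, sinh=3.164162; start (x,ẋ)=(0.093524, 1.134998) → end (x,ẋ)=(1.209290, 3.585188)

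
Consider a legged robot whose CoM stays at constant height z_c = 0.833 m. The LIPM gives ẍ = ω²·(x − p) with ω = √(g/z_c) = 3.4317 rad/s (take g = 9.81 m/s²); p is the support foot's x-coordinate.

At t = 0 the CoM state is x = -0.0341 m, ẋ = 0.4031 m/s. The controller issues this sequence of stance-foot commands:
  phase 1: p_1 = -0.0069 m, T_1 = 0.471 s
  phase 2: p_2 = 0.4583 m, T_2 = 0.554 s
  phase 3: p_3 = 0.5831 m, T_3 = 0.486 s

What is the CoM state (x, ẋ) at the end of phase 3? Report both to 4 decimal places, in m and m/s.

phase 1: p=-0.0069, T=0.471, ωT=1.616331, cosh=2.616605, sinh=2.417978; start (x,ẋ)=(-0.034100, 0.403100) → end (x,ẋ)=(0.205953, 0.829054)
phase 2: p=0.4583, T=0.554, ωT=1.901162, cosh=3.421531, sinh=3.272136; start (x,ẋ)=(0.205953, 0.829054) → end (x,ẋ)=(0.385392, 0.003031)
phase 3: p=0.5831, T=0.486, ωT=1.667806, cosh=2.744594, sinh=2.555933; start (x,ẋ)=(0.385392, 0.003031) → end (x,ẋ)=(0.042729, -1.725819)

x = 0.0427, ẋ = -1.7258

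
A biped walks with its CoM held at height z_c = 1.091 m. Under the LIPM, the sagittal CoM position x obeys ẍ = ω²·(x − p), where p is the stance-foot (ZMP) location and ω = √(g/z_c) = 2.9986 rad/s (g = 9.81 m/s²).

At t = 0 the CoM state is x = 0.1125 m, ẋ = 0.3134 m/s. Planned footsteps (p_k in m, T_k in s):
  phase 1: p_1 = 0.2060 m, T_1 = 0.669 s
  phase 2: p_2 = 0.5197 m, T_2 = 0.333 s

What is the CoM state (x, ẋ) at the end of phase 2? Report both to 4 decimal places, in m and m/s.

x = 0.1424, ẋ = -0.7554

phase 1: p=0.2060, T=0.669, ωT=2.006063, cosh=3.784256, sinh=3.649739; start (x,ẋ)=(0.112500, 0.313400) → end (x,ẋ)=(0.233626, 0.162712)
phase 2: p=0.5197, T=0.333, ωT=0.998534, cosh=1.541359, sinh=1.172940; start (x,ẋ)=(0.233626, 0.162712) → end (x,ẋ)=(0.142404, -0.755375)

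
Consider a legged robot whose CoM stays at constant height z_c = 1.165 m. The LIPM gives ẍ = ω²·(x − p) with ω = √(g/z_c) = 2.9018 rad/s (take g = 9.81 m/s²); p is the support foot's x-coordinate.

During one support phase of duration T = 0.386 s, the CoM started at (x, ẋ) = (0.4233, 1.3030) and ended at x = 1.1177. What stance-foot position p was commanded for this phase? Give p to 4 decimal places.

ωT = 2.9018·0.386 = 1.120095; cosh(ωT) = 1.695697, sinh(ωT) = 1.369448
x(T) = p + (x₀−p)·cosh(ωT) + (ẋ₀/ω)·sinh(ωT) ⇒ p·(1 − cosh) = x(T) − x₀·cosh − (ẋ₀/ω)·sinh
numerator   = 1.1177 − (0.4233)·1.695697 − (1.3030/2.9018)·1.369448 = -0.215014
denominator = 1 − 1.695697 = -0.695697
p = -0.215014 / -0.695697 = 0.3091

p = 0.3091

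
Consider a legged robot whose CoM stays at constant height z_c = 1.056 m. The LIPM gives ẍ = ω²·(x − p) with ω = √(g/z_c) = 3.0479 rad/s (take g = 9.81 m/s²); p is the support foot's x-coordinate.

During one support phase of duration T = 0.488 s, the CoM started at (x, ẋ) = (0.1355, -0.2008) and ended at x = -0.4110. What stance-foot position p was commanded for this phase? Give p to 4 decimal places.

ωT = 3.0479·0.488 = 1.487375; cosh(ωT) = 2.325715, sinh(ωT) = 2.099750
x(T) = p + (x₀−p)·cosh(ωT) + (ẋ₀/ω)·sinh(ωT) ⇒ p·(1 − cosh) = x(T) − x₀·cosh − (ẋ₀/ω)·sinh
numerator   = -0.4110 − (0.1355)·2.325715 − (-0.2008/3.0479)·2.099750 = -0.587800
denominator = 1 − 2.325715 = -1.325715
p = -0.587800 / -1.325715 = 0.4434

p = 0.4434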